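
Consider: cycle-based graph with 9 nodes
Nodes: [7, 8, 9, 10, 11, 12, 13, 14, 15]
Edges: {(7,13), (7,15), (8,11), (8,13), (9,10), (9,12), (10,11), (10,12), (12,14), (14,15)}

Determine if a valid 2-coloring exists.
The clique on vertices [9, 10, 12] has size 3 > 2, so it alone needs 3 colors.

No, G is not 2-colorable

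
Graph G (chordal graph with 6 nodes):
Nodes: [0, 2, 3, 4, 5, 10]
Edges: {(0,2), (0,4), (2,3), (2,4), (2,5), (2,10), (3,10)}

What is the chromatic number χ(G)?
χ(G) = 3

Clique number ω(G) = 3 (lower bound: χ ≥ ω).
The clique on [0, 2, 4] has size 3, forcing χ ≥ 3, and the coloring below uses 3 colors, so χ(G) = 3.
A valid 3-coloring: color 1: [2]; color 2: [0, 3, 5]; color 3: [4, 10].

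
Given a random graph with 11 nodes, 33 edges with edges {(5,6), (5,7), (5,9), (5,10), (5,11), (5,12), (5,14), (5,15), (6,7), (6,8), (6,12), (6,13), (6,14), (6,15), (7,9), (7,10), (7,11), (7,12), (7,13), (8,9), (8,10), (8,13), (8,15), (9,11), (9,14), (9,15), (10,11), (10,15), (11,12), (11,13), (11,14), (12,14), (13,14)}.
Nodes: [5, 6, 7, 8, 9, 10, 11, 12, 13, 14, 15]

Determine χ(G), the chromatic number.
χ(G) = 4

Clique number ω(G) = 4 (lower bound: χ ≥ ω).
The clique on [5, 9, 11, 14] has size 4, forcing χ ≥ 4, and the coloring below uses 4 colors, so χ(G) = 4.
A valid 4-coloring: color 1: [5, 8]; color 2: [6, 11]; color 3: [7, 14, 15]; color 4: [9, 10, 12, 13].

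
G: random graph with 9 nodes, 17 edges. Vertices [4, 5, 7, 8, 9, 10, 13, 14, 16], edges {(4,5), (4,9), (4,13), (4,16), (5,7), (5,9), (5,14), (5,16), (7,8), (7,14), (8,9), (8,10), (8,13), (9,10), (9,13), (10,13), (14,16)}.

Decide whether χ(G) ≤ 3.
No, G is not 3-colorable

The clique on vertices [8, 9, 10, 13] has size 4 > 3, so it alone needs 4 colors.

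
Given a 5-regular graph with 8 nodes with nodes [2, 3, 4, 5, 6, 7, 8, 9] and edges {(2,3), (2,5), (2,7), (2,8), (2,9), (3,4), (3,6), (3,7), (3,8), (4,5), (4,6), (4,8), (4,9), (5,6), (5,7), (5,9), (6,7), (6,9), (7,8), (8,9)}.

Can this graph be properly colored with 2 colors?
The clique on vertices [2, 3, 7, 8] has size 4 > 2, so it alone needs 4 colors.

No, G is not 2-colorable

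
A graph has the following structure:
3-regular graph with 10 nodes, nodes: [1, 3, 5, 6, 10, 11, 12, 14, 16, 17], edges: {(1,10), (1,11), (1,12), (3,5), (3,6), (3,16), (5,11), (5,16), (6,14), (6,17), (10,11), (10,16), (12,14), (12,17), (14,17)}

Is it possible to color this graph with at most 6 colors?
Yes, G is 6-colorable

A valid 6-coloring: color 1: [3, 10, 14]; color 2: [5, 6, 12]; color 3: [11, 16, 17]; color 4: [1].
(χ(G) = 3 ≤ 6.)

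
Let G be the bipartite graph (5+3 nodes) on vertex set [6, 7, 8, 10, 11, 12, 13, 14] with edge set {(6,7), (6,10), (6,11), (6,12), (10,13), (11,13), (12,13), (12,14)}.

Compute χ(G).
χ(G) = 2

Clique number ω(G) = 2 (lower bound: χ ≥ ω).
The graph is bipartite (no odd cycle), so 2 colors suffice: χ(G) = 2.
A valid 2-coloring: color 1: [6, 8, 13, 14]; color 2: [7, 10, 11, 12].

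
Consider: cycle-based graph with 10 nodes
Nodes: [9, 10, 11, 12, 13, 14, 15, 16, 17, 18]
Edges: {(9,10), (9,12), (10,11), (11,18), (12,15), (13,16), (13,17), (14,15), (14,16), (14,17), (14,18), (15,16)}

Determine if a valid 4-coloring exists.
A valid 4-coloring: color 1: [11, 12, 13, 14]; color 2: [9, 15, 17, 18]; color 3: [10, 16].
(χ(G) = 3 ≤ 4.)

Yes, G is 4-colorable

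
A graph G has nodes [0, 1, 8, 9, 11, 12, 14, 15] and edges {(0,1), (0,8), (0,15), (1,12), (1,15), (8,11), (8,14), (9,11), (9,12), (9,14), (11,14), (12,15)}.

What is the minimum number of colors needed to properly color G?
Clique number ω(G) = 3 (lower bound: χ ≥ ω).
The clique on [0, 1, 15] has size 3, forcing χ ≥ 3, and the coloring below uses 3 colors, so χ(G) = 3.
A valid 3-coloring: color 1: [8, 9, 15]; color 2: [0, 12, 14]; color 3: [1, 11].

χ(G) = 3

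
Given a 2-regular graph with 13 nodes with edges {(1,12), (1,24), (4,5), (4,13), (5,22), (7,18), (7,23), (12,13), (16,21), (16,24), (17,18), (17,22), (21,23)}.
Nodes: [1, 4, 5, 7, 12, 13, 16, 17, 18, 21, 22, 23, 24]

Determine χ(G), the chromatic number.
Clique number ω(G) = 2 (lower bound: χ ≥ ω).
Odd cycle [4, 13, 12, 1, 24, 16, 21, 23, 7, 18, 17, 22, 5] needs 3 colors (χ ≥ 3).
The coloring below uses 3 colors, so χ(G) = 3.
A valid 3-coloring: color 1: [4, 7, 12, 21, 22, 24]; color 2: [1, 5, 13, 16, 18, 23]; color 3: [17].

χ(G) = 3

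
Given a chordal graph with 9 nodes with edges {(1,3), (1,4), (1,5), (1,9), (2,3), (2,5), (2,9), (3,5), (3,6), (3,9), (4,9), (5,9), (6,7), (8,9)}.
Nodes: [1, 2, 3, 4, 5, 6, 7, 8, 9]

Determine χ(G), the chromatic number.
χ(G) = 4

Clique number ω(G) = 4 (lower bound: χ ≥ ω).
The clique on [1, 3, 5, 9] has size 4, forcing χ ≥ 4, and the coloring below uses 4 colors, so χ(G) = 4.
A valid 4-coloring: color 1: [6, 9]; color 2: [3, 4, 7, 8]; color 3: [5]; color 4: [1, 2].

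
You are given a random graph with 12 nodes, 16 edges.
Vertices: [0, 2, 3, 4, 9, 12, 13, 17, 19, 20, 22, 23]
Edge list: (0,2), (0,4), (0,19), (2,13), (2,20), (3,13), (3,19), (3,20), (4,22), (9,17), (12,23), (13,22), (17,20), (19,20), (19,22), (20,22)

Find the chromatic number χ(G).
Clique number ω(G) = 3 (lower bound: χ ≥ ω).
The clique on [3, 19, 20] has size 3, forcing χ ≥ 3, and the coloring below uses 3 colors, so χ(G) = 3.
A valid 3-coloring: color 1: [0, 9, 13, 20, 23]; color 2: [2, 3, 12, 17, 22]; color 3: [4, 19].

χ(G) = 3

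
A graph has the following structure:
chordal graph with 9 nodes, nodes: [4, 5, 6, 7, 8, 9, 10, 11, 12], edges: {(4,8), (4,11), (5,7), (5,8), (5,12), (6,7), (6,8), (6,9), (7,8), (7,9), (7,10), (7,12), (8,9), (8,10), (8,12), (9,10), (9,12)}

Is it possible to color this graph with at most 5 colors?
A valid 5-coloring: color 1: [8, 11]; color 2: [4, 7]; color 3: [5, 9]; color 4: [6, 10, 12].
(χ(G) = 4 ≤ 5.)

Yes, G is 5-colorable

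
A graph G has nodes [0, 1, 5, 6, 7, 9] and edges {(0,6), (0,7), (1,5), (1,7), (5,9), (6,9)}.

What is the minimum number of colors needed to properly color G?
χ(G) = 2

Clique number ω(G) = 2 (lower bound: χ ≥ ω).
The graph is bipartite (no odd cycle), so 2 colors suffice: χ(G) = 2.
A valid 2-coloring: color 1: [5, 6, 7]; color 2: [0, 1, 9].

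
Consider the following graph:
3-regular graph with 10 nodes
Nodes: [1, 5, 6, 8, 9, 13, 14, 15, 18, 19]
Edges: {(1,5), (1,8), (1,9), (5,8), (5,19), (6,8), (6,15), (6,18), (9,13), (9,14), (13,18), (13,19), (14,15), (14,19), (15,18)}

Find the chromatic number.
χ(G) = 3

Clique number ω(G) = 3 (lower bound: χ ≥ ω).
The clique on [1, 5, 8] has size 3, forcing χ ≥ 3, and the coloring below uses 3 colors, so χ(G) = 3.
A valid 3-coloring: color 1: [1, 14, 18]; color 2: [8, 9, 15, 19]; color 3: [5, 6, 13].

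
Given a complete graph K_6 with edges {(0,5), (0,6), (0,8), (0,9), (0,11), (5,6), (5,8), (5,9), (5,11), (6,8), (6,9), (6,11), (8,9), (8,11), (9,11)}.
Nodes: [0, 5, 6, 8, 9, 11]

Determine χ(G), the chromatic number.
Clique number ω(G) = 6 (lower bound: χ ≥ ω).
The clique on [0, 5, 6, 8, 9, 11] has size 6, forcing χ ≥ 6, and the coloring below uses 6 colors, so χ(G) = 6.
A valid 6-coloring: color 1: [8]; color 2: [9]; color 3: [6]; color 4: [5]; color 5: [11]; color 6: [0].

χ(G) = 6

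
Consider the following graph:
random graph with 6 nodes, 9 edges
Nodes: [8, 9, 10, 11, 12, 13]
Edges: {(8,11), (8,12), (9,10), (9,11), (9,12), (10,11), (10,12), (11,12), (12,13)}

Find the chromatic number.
Clique number ω(G) = 4 (lower bound: χ ≥ ω).
The clique on [9, 10, 11, 12] has size 4, forcing χ ≥ 4, and the coloring below uses 4 colors, so χ(G) = 4.
A valid 4-coloring: color 1: [12]; color 2: [11, 13]; color 3: [8, 9]; color 4: [10].

χ(G) = 4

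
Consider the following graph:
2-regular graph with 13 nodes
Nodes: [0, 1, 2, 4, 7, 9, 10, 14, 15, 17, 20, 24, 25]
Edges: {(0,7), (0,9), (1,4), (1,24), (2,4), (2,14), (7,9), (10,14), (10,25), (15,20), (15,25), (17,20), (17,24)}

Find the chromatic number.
χ(G) = 3

Clique number ω(G) = 3 (lower bound: χ ≥ ω).
The clique on [0, 7, 9] has size 3, forcing χ ≥ 3, and the coloring below uses 3 colors, so χ(G) = 3.
A valid 3-coloring: color 1: [4, 9, 14, 20, 24, 25]; color 2: [1, 2, 7, 10, 15, 17]; color 3: [0].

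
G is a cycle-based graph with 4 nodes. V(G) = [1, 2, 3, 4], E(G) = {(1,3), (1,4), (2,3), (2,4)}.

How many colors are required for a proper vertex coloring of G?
Clique number ω(G) = 2 (lower bound: χ ≥ ω).
The graph is bipartite (no odd cycle), so 2 colors suffice: χ(G) = 2.
A valid 2-coloring: color 1: [3, 4]; color 2: [1, 2].

χ(G) = 2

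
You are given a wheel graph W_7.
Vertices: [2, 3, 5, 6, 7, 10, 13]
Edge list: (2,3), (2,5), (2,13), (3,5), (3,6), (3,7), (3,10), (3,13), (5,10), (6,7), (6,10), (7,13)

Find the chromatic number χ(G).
χ(G) = 3

Clique number ω(G) = 3 (lower bound: χ ≥ ω).
The clique on [2, 3, 5] has size 3, forcing χ ≥ 3, and the coloring below uses 3 colors, so χ(G) = 3.
A valid 3-coloring: color 1: [3]; color 2: [2, 7, 10]; color 3: [5, 6, 13].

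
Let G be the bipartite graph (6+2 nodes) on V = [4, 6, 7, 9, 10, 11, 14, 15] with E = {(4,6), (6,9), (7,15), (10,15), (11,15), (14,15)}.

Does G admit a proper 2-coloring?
Yes, G is 2-colorable

A valid 2-coloring: color 1: [6, 15]; color 2: [4, 7, 9, 10, 11, 14].
(χ(G) = 2 ≤ 2.)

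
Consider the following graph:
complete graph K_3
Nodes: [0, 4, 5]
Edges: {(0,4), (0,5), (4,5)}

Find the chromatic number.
χ(G) = 3

Clique number ω(G) = 3 (lower bound: χ ≥ ω).
The clique on [0, 4, 5] has size 3, forcing χ ≥ 3, and the coloring below uses 3 colors, so χ(G) = 3.
A valid 3-coloring: color 1: [5]; color 2: [4]; color 3: [0].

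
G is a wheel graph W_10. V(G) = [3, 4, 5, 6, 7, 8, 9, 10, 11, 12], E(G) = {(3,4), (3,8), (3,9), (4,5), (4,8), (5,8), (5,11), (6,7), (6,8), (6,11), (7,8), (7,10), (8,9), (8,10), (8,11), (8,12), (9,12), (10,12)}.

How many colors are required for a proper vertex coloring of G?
Clique number ω(G) = 3 (lower bound: χ ≥ ω).
Odd cycle [11, 5, 4, 3, 9, 12, 10, 7, 6] needs 3 colors (χ ≥ 3).
Vertex 8 is adjacent to every vertex of [3, 4, 5, 6, 7, 9, 10, 11, 12], which already need 3 colors among themselves, so 8 needs a new color (χ ≥ 4).
The coloring below uses 4 colors, so χ(G) = 4.
A valid 4-coloring: color 1: [8]; color 2: [4, 7, 9, 11]; color 3: [3, 5, 6, 12]; color 4: [10].

χ(G) = 4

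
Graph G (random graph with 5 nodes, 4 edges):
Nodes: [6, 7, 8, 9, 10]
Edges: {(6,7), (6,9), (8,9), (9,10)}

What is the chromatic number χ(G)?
χ(G) = 2

Clique number ω(G) = 2 (lower bound: χ ≥ ω).
The graph is bipartite (no odd cycle), so 2 colors suffice: χ(G) = 2.
A valid 2-coloring: color 1: [7, 9]; color 2: [6, 8, 10].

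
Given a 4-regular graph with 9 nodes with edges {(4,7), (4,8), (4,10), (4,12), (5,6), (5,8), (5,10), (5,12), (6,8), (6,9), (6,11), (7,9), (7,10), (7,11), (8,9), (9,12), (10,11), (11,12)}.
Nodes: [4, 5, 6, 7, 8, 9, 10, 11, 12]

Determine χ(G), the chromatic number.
Clique number ω(G) = 3 (lower bound: χ ≥ ω).
The clique on [4, 7, 10] has size 3, forcing χ ≥ 3, and the coloring below uses 3 colors, so χ(G) = 3.
A valid 3-coloring: color 1: [4, 5, 9, 11]; color 2: [8, 10, 12]; color 3: [6, 7].

χ(G) = 3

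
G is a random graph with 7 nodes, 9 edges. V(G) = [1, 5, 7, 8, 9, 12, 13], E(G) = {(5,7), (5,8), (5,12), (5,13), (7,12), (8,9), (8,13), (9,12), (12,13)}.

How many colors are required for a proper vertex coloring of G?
χ(G) = 3

Clique number ω(G) = 3 (lower bound: χ ≥ ω).
The clique on [5, 8, 13] has size 3, forcing χ ≥ 3, and the coloring below uses 3 colors, so χ(G) = 3.
A valid 3-coloring: color 1: [1, 8, 12]; color 2: [5, 9]; color 3: [7, 13].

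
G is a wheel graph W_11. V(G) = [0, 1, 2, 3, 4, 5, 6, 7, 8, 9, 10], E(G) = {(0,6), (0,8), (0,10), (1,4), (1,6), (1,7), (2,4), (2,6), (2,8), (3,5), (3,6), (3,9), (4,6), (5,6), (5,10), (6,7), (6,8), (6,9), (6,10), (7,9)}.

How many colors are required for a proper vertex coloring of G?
χ(G) = 3

Clique number ω(G) = 3 (lower bound: χ ≥ ω).
The clique on [0, 6, 8] has size 3, forcing χ ≥ 3, and the coloring below uses 3 colors, so χ(G) = 3.
A valid 3-coloring: color 1: [6]; color 2: [0, 1, 2, 5, 9]; color 3: [3, 4, 7, 8, 10].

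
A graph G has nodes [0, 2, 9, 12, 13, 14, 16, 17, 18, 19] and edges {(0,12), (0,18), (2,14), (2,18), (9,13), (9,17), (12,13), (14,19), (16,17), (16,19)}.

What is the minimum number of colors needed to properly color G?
Clique number ω(G) = 2 (lower bound: χ ≥ ω).
The graph is bipartite (no odd cycle), so 2 colors suffice: χ(G) = 2.
A valid 2-coloring: color 1: [0, 2, 13, 17, 19]; color 2: [9, 12, 14, 16, 18].

χ(G) = 2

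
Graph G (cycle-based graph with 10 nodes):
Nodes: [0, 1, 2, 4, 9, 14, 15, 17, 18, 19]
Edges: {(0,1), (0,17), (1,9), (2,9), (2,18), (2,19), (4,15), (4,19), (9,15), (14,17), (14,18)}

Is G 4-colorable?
Yes, G is 4-colorable

A valid 4-coloring: color 1: [0, 2, 4, 14]; color 2: [9, 17, 18, 19]; color 3: [1, 15].
(χ(G) = 3 ≤ 4.)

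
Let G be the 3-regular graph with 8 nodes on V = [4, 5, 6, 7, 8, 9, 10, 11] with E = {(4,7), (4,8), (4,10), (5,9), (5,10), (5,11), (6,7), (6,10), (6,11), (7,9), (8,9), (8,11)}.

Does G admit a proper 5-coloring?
A valid 5-coloring: color 1: [7, 10, 11]; color 2: [5, 6, 8]; color 3: [4, 9].
(χ(G) = 3 ≤ 5.)

Yes, G is 5-colorable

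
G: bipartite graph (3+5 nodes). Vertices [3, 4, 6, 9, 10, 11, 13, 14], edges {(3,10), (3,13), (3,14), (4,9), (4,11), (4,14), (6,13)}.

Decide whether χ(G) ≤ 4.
Yes, G is 4-colorable

A valid 4-coloring: color 1: [3, 4, 6]; color 2: [9, 10, 11, 13, 14].
(χ(G) = 2 ≤ 4.)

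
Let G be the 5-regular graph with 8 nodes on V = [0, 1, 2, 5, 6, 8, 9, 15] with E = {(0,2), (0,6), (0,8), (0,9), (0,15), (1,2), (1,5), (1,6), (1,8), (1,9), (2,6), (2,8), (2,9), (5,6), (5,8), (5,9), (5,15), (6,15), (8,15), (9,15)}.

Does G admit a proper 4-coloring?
A valid 4-coloring: color 1: [0, 5]; color 2: [1, 15]; color 3: [6, 8, 9]; color 4: [2].
(χ(G) = 4 ≤ 4.)

Yes, G is 4-colorable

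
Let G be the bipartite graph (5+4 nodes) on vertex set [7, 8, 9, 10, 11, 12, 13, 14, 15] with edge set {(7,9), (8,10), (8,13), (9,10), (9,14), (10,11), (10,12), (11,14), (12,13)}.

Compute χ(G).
χ(G) = 2

Clique number ω(G) = 2 (lower bound: χ ≥ ω).
The graph is bipartite (no odd cycle), so 2 colors suffice: χ(G) = 2.
A valid 2-coloring: color 1: [7, 10, 13, 14, 15]; color 2: [8, 9, 11, 12].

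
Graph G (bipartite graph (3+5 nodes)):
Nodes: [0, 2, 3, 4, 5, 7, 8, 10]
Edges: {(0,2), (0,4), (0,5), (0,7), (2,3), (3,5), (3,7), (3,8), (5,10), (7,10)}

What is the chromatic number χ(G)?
Clique number ω(G) = 2 (lower bound: χ ≥ ω).
The graph is bipartite (no odd cycle), so 2 colors suffice: χ(G) = 2.
A valid 2-coloring: color 1: [0, 3, 10]; color 2: [2, 4, 5, 7, 8].

χ(G) = 2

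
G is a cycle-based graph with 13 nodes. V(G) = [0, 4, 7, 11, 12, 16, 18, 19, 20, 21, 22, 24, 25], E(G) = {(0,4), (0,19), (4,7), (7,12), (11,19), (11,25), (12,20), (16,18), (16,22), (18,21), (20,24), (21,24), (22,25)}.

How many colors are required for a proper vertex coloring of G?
Clique number ω(G) = 2 (lower bound: χ ≥ ω).
Odd cycle [19, 11, 25, 22, 16, 18, 21, 24, 20, 12, 7, 4, 0] needs 3 colors (χ ≥ 3).
The coloring below uses 3 colors, so χ(G) = 3.
A valid 3-coloring: color 1: [4, 16, 19, 20, 21, 25]; color 2: [0, 11, 12, 18, 22, 24]; color 3: [7].

χ(G) = 3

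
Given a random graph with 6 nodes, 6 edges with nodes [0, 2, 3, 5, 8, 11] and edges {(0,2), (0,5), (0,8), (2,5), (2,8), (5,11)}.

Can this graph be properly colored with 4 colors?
Yes, G is 4-colorable

A valid 4-coloring: color 1: [0, 3, 11]; color 2: [2]; color 3: [5, 8].
(χ(G) = 3 ≤ 4.)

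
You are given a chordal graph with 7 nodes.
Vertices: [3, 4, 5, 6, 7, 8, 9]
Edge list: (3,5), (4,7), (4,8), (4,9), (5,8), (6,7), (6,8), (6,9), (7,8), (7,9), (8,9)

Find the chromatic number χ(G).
Clique number ω(G) = 4 (lower bound: χ ≥ ω).
The clique on [4, 7, 8, 9] has size 4, forcing χ ≥ 4, and the coloring below uses 4 colors, so χ(G) = 4.
A valid 4-coloring: color 1: [3, 8]; color 2: [5, 9]; color 3: [7]; color 4: [4, 6].

χ(G) = 4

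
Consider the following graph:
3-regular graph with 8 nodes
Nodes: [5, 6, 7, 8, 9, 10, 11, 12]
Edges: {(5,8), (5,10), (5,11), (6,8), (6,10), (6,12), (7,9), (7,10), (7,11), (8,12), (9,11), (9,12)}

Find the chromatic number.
Clique number ω(G) = 3 (lower bound: χ ≥ ω).
The clique on [6, 8, 12] has size 3, forcing χ ≥ 3, and the coloring below uses 3 colors, so χ(G) = 3.
A valid 3-coloring: color 1: [5, 7, 12]; color 2: [8, 10, 11]; color 3: [6, 9].

χ(G) = 3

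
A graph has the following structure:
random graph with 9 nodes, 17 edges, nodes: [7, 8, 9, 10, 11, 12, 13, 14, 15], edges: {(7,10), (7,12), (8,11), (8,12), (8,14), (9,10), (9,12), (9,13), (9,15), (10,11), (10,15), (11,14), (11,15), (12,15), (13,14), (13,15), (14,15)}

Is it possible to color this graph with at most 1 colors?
The clique on vertices [8, 11, 14] has size 3 > 1, so it alone needs 3 colors.

No, G is not 1-colorable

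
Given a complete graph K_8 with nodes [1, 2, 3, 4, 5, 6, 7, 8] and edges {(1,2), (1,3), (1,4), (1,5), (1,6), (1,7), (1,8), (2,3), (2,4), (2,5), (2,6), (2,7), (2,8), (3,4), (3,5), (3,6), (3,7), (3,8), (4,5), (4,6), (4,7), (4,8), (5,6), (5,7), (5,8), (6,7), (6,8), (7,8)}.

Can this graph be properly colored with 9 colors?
A valid 9-coloring: color 1: [2]; color 2: [6]; color 3: [3]; color 4: [8]; color 5: [1]; color 6: [7]; color 7: [5]; color 8: [4].
(χ(G) = 8 ≤ 9.)

Yes, G is 9-colorable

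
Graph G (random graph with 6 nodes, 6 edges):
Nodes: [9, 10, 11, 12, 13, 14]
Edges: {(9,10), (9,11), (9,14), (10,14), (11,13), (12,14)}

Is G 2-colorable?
The clique on vertices [9, 10, 14] has size 3 > 2, so it alone needs 3 colors.

No, G is not 2-colorable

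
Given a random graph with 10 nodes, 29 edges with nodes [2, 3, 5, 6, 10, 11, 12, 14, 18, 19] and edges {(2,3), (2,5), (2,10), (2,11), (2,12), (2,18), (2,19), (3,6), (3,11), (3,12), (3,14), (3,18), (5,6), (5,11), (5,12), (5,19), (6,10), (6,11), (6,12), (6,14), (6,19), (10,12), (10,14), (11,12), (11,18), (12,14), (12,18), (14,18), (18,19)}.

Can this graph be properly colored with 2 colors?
The clique on vertices [2, 3, 11, 12, 18] has size 5 > 2, so it alone needs 5 colors.

No, G is not 2-colorable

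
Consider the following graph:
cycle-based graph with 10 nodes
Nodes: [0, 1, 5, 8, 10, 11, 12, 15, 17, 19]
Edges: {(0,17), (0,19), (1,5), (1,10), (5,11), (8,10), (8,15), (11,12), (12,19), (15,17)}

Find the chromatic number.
χ(G) = 2

Clique number ω(G) = 2 (lower bound: χ ≥ ω).
The graph is bipartite (no odd cycle), so 2 colors suffice: χ(G) = 2.
A valid 2-coloring: color 1: [1, 8, 11, 17, 19]; color 2: [0, 5, 10, 12, 15].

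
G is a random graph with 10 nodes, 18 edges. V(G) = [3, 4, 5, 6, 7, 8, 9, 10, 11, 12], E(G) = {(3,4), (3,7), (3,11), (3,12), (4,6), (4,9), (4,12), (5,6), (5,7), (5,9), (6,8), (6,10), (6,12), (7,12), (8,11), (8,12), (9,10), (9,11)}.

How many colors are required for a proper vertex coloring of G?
χ(G) = 3

Clique number ω(G) = 3 (lower bound: χ ≥ ω).
The clique on [3, 4, 12] has size 3, forcing χ ≥ 3, and the coloring below uses 3 colors, so χ(G) = 3.
A valid 3-coloring: color 1: [5, 10, 11, 12]; color 2: [3, 6, 9]; color 3: [4, 7, 8].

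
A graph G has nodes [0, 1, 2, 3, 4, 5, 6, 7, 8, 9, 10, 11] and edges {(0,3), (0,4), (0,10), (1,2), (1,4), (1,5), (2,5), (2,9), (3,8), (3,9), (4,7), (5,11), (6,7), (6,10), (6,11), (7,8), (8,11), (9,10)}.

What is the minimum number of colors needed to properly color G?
χ(G) = 3

Clique number ω(G) = 3 (lower bound: χ ≥ ω).
The clique on [1, 2, 5] has size 3, forcing χ ≥ 3, and the coloring below uses 3 colors, so χ(G) = 3.
A valid 3-coloring: color 1: [2, 3, 7, 10, 11]; color 2: [4, 5, 6, 8, 9]; color 3: [0, 1].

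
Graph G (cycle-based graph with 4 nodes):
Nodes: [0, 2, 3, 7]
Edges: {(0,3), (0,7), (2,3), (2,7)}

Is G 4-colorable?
A valid 4-coloring: color 1: [3, 7]; color 2: [0, 2].
(χ(G) = 2 ≤ 4.)

Yes, G is 4-colorable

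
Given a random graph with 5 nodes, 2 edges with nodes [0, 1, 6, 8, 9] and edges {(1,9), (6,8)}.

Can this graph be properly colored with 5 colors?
Yes, G is 5-colorable

A valid 5-coloring: color 1: [0, 6, 9]; color 2: [1, 8].
(χ(G) = 2 ≤ 5.)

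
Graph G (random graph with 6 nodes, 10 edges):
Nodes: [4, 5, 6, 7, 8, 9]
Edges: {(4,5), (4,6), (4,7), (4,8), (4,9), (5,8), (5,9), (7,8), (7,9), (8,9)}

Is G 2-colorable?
The clique on vertices [4, 5, 8, 9] has size 4 > 2, so it alone needs 4 colors.

No, G is not 2-colorable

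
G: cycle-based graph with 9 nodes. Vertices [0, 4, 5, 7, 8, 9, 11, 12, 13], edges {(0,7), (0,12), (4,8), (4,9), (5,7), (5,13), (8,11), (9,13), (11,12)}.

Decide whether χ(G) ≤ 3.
A valid 3-coloring: color 1: [0, 5, 9, 11]; color 2: [7, 8, 12, 13]; color 3: [4].
(χ(G) = 3 ≤ 3.)

Yes, G is 3-colorable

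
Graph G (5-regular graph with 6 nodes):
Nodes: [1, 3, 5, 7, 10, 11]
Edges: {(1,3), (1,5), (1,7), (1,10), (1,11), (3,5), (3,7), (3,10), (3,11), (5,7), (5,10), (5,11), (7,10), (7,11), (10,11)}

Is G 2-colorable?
No, G is not 2-colorable

The clique on vertices [1, 3, 5, 7, 10, 11] has size 6 > 2, so it alone needs 6 colors.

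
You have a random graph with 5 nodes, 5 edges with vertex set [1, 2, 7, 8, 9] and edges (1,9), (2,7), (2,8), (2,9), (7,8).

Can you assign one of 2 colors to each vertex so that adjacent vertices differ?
No, G is not 2-colorable

The clique on vertices [2, 7, 8] has size 3 > 2, so it alone needs 3 colors.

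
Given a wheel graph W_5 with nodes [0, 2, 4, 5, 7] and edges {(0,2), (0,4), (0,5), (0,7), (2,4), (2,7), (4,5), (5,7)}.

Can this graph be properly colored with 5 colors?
A valid 5-coloring: color 1: [0]; color 2: [2, 5]; color 3: [4, 7].
(χ(G) = 3 ≤ 5.)

Yes, G is 5-colorable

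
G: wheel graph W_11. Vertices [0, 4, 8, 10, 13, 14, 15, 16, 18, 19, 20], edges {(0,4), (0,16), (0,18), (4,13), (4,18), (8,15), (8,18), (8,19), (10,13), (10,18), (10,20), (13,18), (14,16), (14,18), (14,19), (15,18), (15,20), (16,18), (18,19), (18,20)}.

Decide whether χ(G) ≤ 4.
A valid 4-coloring: color 1: [18]; color 2: [0, 8, 13, 14, 20]; color 3: [4, 10, 15, 16, 19].
(χ(G) = 3 ≤ 4.)

Yes, G is 4-colorable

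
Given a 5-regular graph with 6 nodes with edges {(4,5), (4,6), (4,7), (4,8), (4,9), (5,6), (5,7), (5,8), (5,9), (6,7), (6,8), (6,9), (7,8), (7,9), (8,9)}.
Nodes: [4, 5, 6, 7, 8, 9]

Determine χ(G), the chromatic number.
Clique number ω(G) = 6 (lower bound: χ ≥ ω).
The clique on [4, 5, 6, 7, 8, 9] has size 6, forcing χ ≥ 6, and the coloring below uses 6 colors, so χ(G) = 6.
A valid 6-coloring: color 1: [5]; color 2: [8]; color 3: [4]; color 4: [9]; color 5: [6]; color 6: [7].

χ(G) = 6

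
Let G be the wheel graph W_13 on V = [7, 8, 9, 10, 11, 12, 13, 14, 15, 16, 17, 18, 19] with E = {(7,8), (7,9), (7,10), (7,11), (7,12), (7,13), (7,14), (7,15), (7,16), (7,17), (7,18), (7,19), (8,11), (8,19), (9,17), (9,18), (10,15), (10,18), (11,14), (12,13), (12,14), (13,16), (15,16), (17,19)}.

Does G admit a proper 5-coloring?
A valid 5-coloring: color 1: [7]; color 2: [9, 10, 11, 12, 16, 19]; color 3: [8, 13, 14, 15, 17, 18].
(χ(G) = 3 ≤ 5.)

Yes, G is 5-colorable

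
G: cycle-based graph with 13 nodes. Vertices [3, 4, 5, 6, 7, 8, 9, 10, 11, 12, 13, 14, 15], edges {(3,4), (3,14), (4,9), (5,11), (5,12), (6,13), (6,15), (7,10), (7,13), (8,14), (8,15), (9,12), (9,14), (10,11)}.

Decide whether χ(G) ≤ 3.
Yes, G is 3-colorable

A valid 3-coloring: color 1: [4, 10, 12, 13, 14, 15]; color 2: [3, 6, 7, 8, 9, 11]; color 3: [5].
(χ(G) = 3 ≤ 3.)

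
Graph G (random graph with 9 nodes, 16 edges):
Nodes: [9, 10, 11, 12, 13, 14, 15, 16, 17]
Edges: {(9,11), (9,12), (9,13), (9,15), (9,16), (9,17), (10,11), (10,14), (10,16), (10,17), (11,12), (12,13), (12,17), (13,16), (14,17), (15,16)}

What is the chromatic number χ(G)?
Clique number ω(G) = 3 (lower bound: χ ≥ ω).
The clique on [9, 13, 16] has size 3, forcing χ ≥ 3, and the coloring below uses 3 colors, so χ(G) = 3.
A valid 3-coloring: color 1: [9, 10]; color 2: [11, 13, 15, 17]; color 3: [12, 14, 16].

χ(G) = 3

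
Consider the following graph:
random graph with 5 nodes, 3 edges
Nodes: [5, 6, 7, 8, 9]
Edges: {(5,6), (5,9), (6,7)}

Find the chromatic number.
Clique number ω(G) = 2 (lower bound: χ ≥ ω).
The graph is bipartite (no odd cycle), so 2 colors suffice: χ(G) = 2.
A valid 2-coloring: color 1: [6, 8, 9]; color 2: [5, 7].

χ(G) = 2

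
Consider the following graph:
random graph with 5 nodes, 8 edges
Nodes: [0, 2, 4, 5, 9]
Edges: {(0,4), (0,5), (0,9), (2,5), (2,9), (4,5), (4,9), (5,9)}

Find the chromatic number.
Clique number ω(G) = 4 (lower bound: χ ≥ ω).
The clique on [0, 4, 5, 9] has size 4, forcing χ ≥ 4, and the coloring below uses 4 colors, so χ(G) = 4.
A valid 4-coloring: color 1: [5]; color 2: [9]; color 3: [0, 2]; color 4: [4].

χ(G) = 4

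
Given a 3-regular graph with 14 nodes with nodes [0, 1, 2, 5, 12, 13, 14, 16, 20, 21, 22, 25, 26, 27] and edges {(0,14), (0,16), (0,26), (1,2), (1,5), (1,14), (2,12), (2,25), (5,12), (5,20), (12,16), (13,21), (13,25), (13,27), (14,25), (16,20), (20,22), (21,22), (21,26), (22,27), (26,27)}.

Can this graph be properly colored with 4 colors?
Yes, G is 4-colorable

A valid 4-coloring: color 1: [0, 1, 12, 20, 21, 25, 27]; color 2: [2, 5, 13, 14, 16, 22, 26].
(χ(G) = 2 ≤ 4.)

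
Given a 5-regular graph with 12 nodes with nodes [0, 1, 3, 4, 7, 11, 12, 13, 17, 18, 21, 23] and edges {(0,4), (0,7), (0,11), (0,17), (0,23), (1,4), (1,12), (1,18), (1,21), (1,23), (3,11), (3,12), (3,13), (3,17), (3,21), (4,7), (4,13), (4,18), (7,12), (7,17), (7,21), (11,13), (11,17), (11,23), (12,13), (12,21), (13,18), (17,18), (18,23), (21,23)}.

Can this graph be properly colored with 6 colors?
A valid 6-coloring: color 1: [7, 11, 18]; color 2: [13, 17, 21]; color 3: [0, 1, 3]; color 4: [4, 12, 23].
(χ(G) = 4 ≤ 6.)

Yes, G is 6-colorable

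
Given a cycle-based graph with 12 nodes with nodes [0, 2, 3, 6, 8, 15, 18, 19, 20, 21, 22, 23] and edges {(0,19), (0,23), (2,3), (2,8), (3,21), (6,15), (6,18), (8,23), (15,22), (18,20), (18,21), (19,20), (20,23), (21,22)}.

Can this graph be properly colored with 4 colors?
Yes, G is 4-colorable

A valid 4-coloring: color 1: [0, 2, 6, 20, 21]; color 2: [3, 15, 18, 19, 23]; color 3: [8, 22].
(χ(G) = 3 ≤ 4.)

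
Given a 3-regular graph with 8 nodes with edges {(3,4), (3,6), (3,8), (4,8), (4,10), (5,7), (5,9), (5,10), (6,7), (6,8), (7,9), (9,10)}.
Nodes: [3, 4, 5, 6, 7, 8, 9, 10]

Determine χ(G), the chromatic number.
Clique number ω(G) = 3 (lower bound: χ ≥ ω).
The clique on [3, 4, 8] has size 3, forcing χ ≥ 3, and the coloring below uses 3 colors, so χ(G) = 3.
A valid 3-coloring: color 1: [4, 5, 6]; color 2: [3, 9]; color 3: [7, 8, 10].

χ(G) = 3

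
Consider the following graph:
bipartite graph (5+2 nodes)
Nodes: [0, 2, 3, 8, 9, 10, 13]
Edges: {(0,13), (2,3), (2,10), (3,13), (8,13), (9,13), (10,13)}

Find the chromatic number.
Clique number ω(G) = 2 (lower bound: χ ≥ ω).
The graph is bipartite (no odd cycle), so 2 colors suffice: χ(G) = 2.
A valid 2-coloring: color 1: [2, 13]; color 2: [0, 3, 8, 9, 10].

χ(G) = 2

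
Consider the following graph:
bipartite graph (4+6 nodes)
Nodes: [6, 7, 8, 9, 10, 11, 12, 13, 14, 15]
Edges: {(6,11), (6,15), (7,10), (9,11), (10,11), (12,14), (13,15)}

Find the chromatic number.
χ(G) = 2

Clique number ω(G) = 2 (lower bound: χ ≥ ω).
The graph is bipartite (no odd cycle), so 2 colors suffice: χ(G) = 2.
A valid 2-coloring: color 1: [7, 8, 11, 12, 15]; color 2: [6, 9, 10, 13, 14].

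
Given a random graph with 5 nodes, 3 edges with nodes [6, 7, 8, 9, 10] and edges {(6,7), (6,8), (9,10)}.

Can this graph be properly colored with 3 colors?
Yes, G is 3-colorable

A valid 3-coloring: color 1: [6, 9]; color 2: [7, 8, 10].
(χ(G) = 2 ≤ 3.)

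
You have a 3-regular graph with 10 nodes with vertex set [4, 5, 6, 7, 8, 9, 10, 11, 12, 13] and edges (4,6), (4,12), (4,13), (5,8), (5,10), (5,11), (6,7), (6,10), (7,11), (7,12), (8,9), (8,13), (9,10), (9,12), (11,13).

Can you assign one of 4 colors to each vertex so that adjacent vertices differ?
A valid 4-coloring: color 1: [4, 5, 7, 9]; color 2: [10, 12, 13]; color 3: [6, 8, 11].
(χ(G) = 3 ≤ 4.)

Yes, G is 4-colorable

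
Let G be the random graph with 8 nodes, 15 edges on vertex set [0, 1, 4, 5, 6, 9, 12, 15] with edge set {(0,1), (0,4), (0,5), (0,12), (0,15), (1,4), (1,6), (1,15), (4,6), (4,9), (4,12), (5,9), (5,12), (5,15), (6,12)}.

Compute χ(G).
Clique number ω(G) = 3 (lower bound: χ ≥ ω).
Odd cycle [12, 5, 15, 1, 4] needs 3 colors (χ ≥ 3).
Vertex 0 is adjacent to every vertex of [1, 4, 5, 12, 15], which already need 3 colors among themselves, so 0 needs a new color (χ ≥ 4).
The coloring below uses 4 colors, so χ(G) = 4.
A valid 4-coloring: color 1: [0, 6, 9]; color 2: [4, 5]; color 3: [1, 12]; color 4: [15].

χ(G) = 4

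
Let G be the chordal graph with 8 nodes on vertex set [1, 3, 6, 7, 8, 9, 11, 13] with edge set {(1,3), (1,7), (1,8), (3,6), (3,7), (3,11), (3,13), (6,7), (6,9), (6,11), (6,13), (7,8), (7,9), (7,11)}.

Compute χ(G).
χ(G) = 4

Clique number ω(G) = 4 (lower bound: χ ≥ ω).
The clique on [3, 6, 7, 11] has size 4, forcing χ ≥ 4, and the coloring below uses 4 colors, so χ(G) = 4.
A valid 4-coloring: color 1: [7, 13]; color 2: [3, 8, 9]; color 3: [1, 6]; color 4: [11].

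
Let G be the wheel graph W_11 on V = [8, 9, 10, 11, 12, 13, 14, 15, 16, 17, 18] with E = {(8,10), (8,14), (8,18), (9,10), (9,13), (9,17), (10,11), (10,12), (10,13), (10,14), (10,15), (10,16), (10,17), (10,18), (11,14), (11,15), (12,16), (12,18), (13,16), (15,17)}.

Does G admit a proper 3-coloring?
Yes, G is 3-colorable

A valid 3-coloring: color 1: [10]; color 2: [8, 11, 12, 13, 17]; color 3: [9, 14, 15, 16, 18].
(χ(G) = 3 ≤ 3.)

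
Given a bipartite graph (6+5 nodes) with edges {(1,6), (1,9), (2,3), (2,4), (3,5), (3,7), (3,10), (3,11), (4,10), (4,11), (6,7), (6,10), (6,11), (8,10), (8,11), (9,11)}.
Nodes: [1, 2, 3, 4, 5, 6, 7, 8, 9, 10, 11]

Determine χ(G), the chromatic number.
Clique number ω(G) = 2 (lower bound: χ ≥ ω).
The graph is bipartite (no odd cycle), so 2 colors suffice: χ(G) = 2.
A valid 2-coloring: color 1: [1, 2, 5, 7, 10, 11]; color 2: [3, 4, 6, 8, 9].

χ(G) = 2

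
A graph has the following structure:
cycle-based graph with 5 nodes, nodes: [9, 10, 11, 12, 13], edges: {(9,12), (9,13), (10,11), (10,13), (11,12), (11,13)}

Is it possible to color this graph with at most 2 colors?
The clique on vertices [10, 11, 13] has size 3 > 2, so it alone needs 3 colors.

No, G is not 2-colorable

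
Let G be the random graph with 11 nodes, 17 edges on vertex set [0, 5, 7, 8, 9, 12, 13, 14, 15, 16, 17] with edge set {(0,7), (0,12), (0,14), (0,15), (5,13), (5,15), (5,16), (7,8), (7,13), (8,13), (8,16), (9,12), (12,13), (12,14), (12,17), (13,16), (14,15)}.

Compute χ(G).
χ(G) = 3

Clique number ω(G) = 3 (lower bound: χ ≥ ω).
The clique on [5, 13, 16] has size 3, forcing χ ≥ 3, and the coloring below uses 3 colors, so χ(G) = 3.
A valid 3-coloring: color 1: [0, 9, 13, 17]; color 2: [7, 12, 15, 16]; color 3: [5, 8, 14].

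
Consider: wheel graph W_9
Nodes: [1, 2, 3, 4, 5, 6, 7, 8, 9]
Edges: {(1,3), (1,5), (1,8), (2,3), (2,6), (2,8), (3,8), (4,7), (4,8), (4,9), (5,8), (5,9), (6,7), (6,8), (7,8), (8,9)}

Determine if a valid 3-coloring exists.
A valid 3-coloring: color 1: [8]; color 2: [1, 2, 7, 9]; color 3: [3, 4, 5, 6].
(χ(G) = 3 ≤ 3.)

Yes, G is 3-colorable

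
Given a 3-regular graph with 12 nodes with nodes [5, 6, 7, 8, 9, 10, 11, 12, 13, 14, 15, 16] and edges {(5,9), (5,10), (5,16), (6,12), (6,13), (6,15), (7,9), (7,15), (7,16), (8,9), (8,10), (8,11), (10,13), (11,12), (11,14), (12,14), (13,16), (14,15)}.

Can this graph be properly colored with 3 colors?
A valid 3-coloring: color 1: [5, 6, 7, 8, 14]; color 2: [9, 11, 13, 15]; color 3: [10, 12, 16].
(χ(G) = 3 ≤ 3.)

Yes, G is 3-colorable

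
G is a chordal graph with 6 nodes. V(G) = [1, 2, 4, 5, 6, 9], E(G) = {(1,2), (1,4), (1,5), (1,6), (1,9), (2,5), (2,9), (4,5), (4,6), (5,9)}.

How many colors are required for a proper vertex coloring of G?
χ(G) = 4

Clique number ω(G) = 4 (lower bound: χ ≥ ω).
The clique on [1, 2, 5, 9] has size 4, forcing χ ≥ 4, and the coloring below uses 4 colors, so χ(G) = 4.
A valid 4-coloring: color 1: [1]; color 2: [5, 6]; color 3: [2, 4]; color 4: [9].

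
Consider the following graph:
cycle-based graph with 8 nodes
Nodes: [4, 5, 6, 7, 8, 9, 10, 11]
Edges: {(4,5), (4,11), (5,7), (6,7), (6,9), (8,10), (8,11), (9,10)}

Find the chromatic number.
Clique number ω(G) = 2 (lower bound: χ ≥ ω).
The graph is bipartite (no odd cycle), so 2 colors suffice: χ(G) = 2.
A valid 2-coloring: color 1: [4, 7, 8, 9]; color 2: [5, 6, 10, 11].

χ(G) = 2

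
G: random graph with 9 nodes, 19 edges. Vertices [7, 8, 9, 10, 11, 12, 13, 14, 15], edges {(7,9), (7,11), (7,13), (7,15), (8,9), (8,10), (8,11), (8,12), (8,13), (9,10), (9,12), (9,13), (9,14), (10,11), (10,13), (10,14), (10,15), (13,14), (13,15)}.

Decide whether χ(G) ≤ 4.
A valid 4-coloring: color 1: [11, 12, 13]; color 2: [7, 10]; color 3: [9, 15]; color 4: [8, 14].
(χ(G) = 4 ≤ 4.)

Yes, G is 4-colorable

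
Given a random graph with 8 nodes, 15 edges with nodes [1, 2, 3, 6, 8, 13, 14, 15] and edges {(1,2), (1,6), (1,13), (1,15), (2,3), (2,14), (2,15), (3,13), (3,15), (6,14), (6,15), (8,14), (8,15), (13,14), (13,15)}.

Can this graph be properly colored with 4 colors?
Yes, G is 4-colorable

A valid 4-coloring: color 1: [14, 15]; color 2: [2, 6, 8, 13]; color 3: [1, 3].
(χ(G) = 3 ≤ 4.)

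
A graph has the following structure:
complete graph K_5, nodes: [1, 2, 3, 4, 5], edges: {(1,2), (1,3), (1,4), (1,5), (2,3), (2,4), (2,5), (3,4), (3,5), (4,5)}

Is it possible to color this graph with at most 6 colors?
Yes, G is 6-colorable

A valid 6-coloring: color 1: [2]; color 2: [4]; color 3: [5]; color 4: [3]; color 5: [1].
(χ(G) = 5 ≤ 6.)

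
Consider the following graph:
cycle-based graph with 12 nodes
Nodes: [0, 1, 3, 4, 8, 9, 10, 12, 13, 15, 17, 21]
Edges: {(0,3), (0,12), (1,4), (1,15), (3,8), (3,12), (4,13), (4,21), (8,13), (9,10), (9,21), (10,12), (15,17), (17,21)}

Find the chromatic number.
χ(G) = 3

Clique number ω(G) = 3 (lower bound: χ ≥ ω).
The clique on [0, 3, 12] has size 3, forcing χ ≥ 3, and the coloring below uses 3 colors, so χ(G) = 3.
A valid 3-coloring: color 1: [3, 10, 13, 15, 21]; color 2: [4, 8, 9, 12, 17]; color 3: [0, 1].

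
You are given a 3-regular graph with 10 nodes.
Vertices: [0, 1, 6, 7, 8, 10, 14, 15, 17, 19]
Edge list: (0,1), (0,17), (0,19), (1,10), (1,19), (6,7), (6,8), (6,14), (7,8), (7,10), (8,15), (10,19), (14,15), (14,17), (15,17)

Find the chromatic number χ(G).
Clique number ω(G) = 3 (lower bound: χ ≥ ω).
The clique on [0, 1, 19] has size 3, forcing χ ≥ 3, and the coloring below uses 3 colors, so χ(G) = 3.
A valid 3-coloring: color 1: [7, 15, 19]; color 2: [1, 6, 17]; color 3: [0, 8, 10, 14].

χ(G) = 3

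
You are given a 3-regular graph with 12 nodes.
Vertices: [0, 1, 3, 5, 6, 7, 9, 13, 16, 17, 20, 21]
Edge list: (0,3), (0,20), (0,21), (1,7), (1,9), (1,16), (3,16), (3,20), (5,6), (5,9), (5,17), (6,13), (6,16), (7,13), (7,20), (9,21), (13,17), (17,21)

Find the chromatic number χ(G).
Clique number ω(G) = 3 (lower bound: χ ≥ ω).
The clique on [0, 3, 20] has size 3, forcing χ ≥ 3, and the coloring below uses 3 colors, so χ(G) = 3.
A valid 3-coloring: color 1: [5, 13, 16, 20, 21]; color 2: [0, 1, 6, 17]; color 3: [3, 7, 9].

χ(G) = 3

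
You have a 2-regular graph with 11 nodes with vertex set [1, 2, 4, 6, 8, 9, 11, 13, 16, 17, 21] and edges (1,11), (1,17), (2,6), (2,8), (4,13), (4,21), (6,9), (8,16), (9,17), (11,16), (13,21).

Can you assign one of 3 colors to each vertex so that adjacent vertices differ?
Yes, G is 3-colorable

A valid 3-coloring: color 1: [4, 6, 8, 11, 17]; color 2: [1, 2, 9, 13, 16]; color 3: [21].
(χ(G) = 3 ≤ 3.)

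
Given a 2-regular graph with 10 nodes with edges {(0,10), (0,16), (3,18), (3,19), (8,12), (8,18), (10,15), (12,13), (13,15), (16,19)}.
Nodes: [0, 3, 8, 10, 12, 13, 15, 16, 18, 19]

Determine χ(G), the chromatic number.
χ(G) = 2

Clique number ω(G) = 2 (lower bound: χ ≥ ω).
The graph is bipartite (no odd cycle), so 2 colors suffice: χ(G) = 2.
A valid 2-coloring: color 1: [3, 8, 10, 13, 16]; color 2: [0, 12, 15, 18, 19].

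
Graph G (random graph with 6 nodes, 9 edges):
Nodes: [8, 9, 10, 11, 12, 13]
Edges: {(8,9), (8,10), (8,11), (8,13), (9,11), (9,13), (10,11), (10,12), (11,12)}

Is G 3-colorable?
Yes, G is 3-colorable

A valid 3-coloring: color 1: [11, 13]; color 2: [8, 12]; color 3: [9, 10].
(χ(G) = 3 ≤ 3.)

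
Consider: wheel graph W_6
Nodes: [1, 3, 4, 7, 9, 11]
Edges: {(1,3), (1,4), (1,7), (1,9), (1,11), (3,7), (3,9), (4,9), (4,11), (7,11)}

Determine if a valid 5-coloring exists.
Yes, G is 5-colorable

A valid 5-coloring: color 1: [1]; color 2: [4, 7]; color 3: [3, 11]; color 4: [9].
(χ(G) = 4 ≤ 5.)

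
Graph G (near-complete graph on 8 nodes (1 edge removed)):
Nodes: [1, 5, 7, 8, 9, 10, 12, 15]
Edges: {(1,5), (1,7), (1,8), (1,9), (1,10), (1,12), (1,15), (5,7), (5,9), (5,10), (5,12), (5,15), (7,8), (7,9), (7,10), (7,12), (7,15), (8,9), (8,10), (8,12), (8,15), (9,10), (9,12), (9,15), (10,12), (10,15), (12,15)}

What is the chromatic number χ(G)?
Clique number ω(G) = 7 (lower bound: χ ≥ ω).
The clique on [1, 7, 8, 9, 10, 12, 15] has size 7, forcing χ ≥ 7, and the coloring below uses 7 colors, so χ(G) = 7.
A valid 7-coloring: color 1: [12]; color 2: [10]; color 3: [15]; color 4: [1]; color 5: [7]; color 6: [9]; color 7: [5, 8].

χ(G) = 7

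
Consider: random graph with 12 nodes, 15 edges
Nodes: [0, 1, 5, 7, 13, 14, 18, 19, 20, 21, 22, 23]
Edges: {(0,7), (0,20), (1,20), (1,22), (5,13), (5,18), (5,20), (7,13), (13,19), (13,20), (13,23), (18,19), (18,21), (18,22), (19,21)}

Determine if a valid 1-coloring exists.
No, G is not 1-colorable

The clique on vertices [5, 13, 20] has size 3 > 1, so it alone needs 3 colors.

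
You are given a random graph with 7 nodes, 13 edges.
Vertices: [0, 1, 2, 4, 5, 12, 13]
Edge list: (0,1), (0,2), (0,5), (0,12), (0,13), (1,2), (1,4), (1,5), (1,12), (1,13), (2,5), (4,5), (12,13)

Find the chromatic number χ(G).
Clique number ω(G) = 4 (lower bound: χ ≥ ω).
The clique on [0, 1, 2, 5] has size 4, forcing χ ≥ 4, and the coloring below uses 4 colors, so χ(G) = 4.
A valid 4-coloring: color 1: [1]; color 2: [0, 4]; color 3: [5, 12]; color 4: [2, 13].

χ(G) = 4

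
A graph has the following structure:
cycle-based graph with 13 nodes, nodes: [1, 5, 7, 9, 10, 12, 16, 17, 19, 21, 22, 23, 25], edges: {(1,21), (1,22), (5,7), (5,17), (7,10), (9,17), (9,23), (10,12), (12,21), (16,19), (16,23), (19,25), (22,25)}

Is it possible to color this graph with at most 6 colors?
A valid 6-coloring: color 1: [1, 7, 12, 17, 23, 25]; color 2: [5, 9, 10, 19, 21, 22]; color 3: [16].
(χ(G) = 3 ≤ 6.)

Yes, G is 6-colorable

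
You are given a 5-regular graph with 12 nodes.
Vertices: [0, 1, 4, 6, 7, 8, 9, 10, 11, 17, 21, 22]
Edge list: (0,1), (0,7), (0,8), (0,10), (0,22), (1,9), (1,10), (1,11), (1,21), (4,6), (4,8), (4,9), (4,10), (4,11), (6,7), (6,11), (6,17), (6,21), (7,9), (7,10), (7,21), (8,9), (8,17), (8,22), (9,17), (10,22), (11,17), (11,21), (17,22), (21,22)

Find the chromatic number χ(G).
χ(G) = 4

Clique number ω(G) = 3 (lower bound: χ ≥ ω).
Suppose a proper 3-coloring c exists. The clique [0, 1, 10] takes 3 distinct colors; by symmetry let c(0) = 1, c(1) = 2, c(10) = 3.
- Vertex 7: neighbors [0, 10] already have colors [1, 3] ⇒ c(7) = 2.
- Vertex 22: neighbors [0, 10] already have colors [1, 3] ⇒ c(22) = 2.
- Vertex 8: neighbors [0, 22] already have colors [1, 2] ⇒ c(8) = 3.
- Vertex 17: neighbors [22, 8] already have colors [2, 3] ⇒ c(17) = 1.
- Vertex 9: neighbors [17, 1, 8] already have colors [1, 2, 3] — all 3 colors blocked. Contradiction.
The forced assignments end in a contradiction, so G has no proper 3-coloring (χ ≥ 4).
The coloring below uses 4 colors, so χ(G) = 4.
A valid 4-coloring: color 1: [9, 11, 22]; color 2: [0, 4, 17, 21]; color 3: [1, 7, 8]; color 4: [6, 10].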